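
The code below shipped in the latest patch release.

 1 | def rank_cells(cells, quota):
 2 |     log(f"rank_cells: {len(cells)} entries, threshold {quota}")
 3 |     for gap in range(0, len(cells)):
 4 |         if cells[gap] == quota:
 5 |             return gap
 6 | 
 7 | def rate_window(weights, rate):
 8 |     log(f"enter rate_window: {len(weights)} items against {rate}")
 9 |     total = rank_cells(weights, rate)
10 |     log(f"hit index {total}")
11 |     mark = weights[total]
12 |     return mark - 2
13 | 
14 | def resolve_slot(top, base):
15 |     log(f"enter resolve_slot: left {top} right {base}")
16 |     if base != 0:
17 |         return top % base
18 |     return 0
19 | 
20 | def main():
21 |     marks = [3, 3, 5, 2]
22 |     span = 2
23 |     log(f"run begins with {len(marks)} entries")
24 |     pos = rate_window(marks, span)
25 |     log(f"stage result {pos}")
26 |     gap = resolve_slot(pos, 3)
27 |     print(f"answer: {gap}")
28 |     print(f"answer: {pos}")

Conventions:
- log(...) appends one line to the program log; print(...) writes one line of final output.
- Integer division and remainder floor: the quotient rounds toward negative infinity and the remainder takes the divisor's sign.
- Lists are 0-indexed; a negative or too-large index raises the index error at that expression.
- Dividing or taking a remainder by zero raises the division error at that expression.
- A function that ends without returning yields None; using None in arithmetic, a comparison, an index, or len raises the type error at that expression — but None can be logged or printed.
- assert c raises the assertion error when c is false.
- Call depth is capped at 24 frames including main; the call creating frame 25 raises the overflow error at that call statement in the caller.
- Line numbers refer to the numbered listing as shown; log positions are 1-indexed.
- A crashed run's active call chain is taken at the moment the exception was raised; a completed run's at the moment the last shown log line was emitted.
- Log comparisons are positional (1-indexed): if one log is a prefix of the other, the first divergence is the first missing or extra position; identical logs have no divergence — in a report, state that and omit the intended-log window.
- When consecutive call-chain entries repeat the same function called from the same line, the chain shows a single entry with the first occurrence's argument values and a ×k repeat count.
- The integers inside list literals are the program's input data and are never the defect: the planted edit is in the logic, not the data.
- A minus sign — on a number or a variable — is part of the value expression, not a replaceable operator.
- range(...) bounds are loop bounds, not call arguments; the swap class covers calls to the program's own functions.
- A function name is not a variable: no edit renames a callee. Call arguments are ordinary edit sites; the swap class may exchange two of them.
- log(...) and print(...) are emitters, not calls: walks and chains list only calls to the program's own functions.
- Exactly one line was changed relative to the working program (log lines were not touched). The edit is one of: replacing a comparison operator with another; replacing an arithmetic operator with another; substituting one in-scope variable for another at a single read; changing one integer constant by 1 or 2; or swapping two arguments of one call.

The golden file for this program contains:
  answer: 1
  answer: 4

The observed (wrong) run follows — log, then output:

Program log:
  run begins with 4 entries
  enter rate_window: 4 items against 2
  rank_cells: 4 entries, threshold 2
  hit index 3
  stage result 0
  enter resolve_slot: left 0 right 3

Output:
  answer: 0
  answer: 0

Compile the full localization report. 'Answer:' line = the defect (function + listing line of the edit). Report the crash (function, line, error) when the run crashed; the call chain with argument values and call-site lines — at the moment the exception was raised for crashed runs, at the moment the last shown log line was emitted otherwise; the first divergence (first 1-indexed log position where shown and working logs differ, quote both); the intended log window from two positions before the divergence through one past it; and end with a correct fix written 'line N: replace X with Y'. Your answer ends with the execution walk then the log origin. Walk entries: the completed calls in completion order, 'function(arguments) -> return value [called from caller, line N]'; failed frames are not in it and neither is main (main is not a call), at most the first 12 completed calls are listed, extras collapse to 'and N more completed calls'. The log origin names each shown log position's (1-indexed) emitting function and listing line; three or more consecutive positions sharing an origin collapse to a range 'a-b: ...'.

Answer: the defect is in rate_window at line 12.
Key observation: Position 5 is the first bad log line: 'stage result 0' should read 'stage result 4'.
Call chain: main -> resolve_slot(0, 3) (called at line 26).
First divergence: at position 5 the run shows 'stage result 0' where the working version logs 'stage result 4'.
Intended log window:
  3: rank_cells: 4 entries, threshold 2
  4: hit index 3
  5: stage result 4
  6: enter resolve_slot: left 4 right 3
Execution walk:
  rank_cells([3, 3, 5, 2], 2) -> 3  [called from rate_window, line 9]
  rate_window([3, 3, 5, 2], 2) -> 0  [called from main, line 24]
  resolve_slot(0, 3) -> 0  [called from main, line 26]
Log origin:
  1: emitted by main (line 23)
  2: emitted by rate_window (line 8)
  3: emitted by rank_cells (line 2)
  4: emitted by rate_window (line 10)
  5: emitted by main (line 25)
  6: emitted by resolve_slot (line 15)
A correct fix: line 12: replace `-` with `*`.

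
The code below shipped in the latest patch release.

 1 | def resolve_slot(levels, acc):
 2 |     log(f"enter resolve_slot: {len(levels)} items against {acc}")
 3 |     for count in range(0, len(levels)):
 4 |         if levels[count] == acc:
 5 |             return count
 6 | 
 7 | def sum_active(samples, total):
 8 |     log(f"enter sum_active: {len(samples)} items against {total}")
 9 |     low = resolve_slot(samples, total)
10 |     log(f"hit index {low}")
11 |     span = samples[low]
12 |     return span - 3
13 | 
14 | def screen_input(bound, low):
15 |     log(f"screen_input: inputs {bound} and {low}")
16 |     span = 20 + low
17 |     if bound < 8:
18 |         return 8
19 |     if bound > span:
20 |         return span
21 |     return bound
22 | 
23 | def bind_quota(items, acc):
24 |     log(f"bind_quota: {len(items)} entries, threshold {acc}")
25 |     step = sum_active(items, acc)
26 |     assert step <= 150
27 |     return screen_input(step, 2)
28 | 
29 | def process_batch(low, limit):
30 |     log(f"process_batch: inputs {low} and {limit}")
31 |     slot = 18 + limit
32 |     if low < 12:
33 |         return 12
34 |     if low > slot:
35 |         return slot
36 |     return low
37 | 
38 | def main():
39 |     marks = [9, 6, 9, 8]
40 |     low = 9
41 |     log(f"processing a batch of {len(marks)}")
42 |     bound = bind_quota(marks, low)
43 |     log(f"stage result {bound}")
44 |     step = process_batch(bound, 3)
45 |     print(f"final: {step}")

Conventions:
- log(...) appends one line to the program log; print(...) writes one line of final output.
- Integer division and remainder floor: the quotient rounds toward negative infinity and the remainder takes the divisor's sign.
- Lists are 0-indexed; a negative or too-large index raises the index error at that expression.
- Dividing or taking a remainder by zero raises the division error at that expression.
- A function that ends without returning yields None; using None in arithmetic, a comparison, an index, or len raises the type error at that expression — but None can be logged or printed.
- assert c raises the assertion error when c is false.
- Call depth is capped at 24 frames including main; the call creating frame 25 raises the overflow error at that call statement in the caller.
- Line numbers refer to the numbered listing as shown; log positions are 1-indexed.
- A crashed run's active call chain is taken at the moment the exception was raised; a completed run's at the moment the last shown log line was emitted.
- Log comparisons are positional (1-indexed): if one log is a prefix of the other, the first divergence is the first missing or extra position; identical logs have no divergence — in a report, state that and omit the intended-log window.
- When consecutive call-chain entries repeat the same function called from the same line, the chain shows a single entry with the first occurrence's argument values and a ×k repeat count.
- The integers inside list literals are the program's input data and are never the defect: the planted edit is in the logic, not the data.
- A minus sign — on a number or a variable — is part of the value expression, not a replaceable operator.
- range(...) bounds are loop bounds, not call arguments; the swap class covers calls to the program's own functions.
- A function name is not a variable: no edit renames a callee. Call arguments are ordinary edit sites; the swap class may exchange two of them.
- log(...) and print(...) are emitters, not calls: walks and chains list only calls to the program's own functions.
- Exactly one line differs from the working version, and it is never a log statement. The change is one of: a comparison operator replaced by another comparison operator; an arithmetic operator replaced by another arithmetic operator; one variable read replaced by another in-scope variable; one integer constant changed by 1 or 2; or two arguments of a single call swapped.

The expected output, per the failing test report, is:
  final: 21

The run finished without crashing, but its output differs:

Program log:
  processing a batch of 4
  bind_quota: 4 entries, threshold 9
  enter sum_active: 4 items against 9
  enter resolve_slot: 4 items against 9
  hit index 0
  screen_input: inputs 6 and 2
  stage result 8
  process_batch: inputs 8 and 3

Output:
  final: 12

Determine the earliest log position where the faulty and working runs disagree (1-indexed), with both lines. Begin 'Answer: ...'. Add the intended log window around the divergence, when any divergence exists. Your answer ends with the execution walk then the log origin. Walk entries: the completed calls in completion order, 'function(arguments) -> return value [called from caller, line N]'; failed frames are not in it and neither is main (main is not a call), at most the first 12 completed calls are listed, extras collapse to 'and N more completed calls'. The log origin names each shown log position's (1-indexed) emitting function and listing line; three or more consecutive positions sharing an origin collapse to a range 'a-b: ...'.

Answer: at position 6 the run shows 'screen_input: inputs 6 and 2' where the working version logs 'screen_input: inputs 27 and 2'.
Intended log window:
  4: enter resolve_slot: 4 items against 9
  5: hit index 0
  6: screen_input: inputs 27 and 2
  7: stage result 22
Execution walk:
  resolve_slot([9, 6, 9, 8], 9) -> 0  [called from sum_active, line 9]
  sum_active([9, 6, 9, 8], 9) -> 6  [called from bind_quota, line 25]
  screen_input(6, 2) -> 8  [called from bind_quota, line 27]
  bind_quota([9, 6, 9, 8], 9) -> 8  [called from main, line 42]
  process_batch(8, 3) -> 12  [called from main, line 44]
Origin of each log line:
  1: from main, line 41
  2: from bind_quota, line 24
  3: from sum_active, line 8
  4: from resolve_slot, line 2
  5: from sum_active, line 10
  6: from screen_input, line 15
  7: from main, line 43
  8: from process_batch, line 30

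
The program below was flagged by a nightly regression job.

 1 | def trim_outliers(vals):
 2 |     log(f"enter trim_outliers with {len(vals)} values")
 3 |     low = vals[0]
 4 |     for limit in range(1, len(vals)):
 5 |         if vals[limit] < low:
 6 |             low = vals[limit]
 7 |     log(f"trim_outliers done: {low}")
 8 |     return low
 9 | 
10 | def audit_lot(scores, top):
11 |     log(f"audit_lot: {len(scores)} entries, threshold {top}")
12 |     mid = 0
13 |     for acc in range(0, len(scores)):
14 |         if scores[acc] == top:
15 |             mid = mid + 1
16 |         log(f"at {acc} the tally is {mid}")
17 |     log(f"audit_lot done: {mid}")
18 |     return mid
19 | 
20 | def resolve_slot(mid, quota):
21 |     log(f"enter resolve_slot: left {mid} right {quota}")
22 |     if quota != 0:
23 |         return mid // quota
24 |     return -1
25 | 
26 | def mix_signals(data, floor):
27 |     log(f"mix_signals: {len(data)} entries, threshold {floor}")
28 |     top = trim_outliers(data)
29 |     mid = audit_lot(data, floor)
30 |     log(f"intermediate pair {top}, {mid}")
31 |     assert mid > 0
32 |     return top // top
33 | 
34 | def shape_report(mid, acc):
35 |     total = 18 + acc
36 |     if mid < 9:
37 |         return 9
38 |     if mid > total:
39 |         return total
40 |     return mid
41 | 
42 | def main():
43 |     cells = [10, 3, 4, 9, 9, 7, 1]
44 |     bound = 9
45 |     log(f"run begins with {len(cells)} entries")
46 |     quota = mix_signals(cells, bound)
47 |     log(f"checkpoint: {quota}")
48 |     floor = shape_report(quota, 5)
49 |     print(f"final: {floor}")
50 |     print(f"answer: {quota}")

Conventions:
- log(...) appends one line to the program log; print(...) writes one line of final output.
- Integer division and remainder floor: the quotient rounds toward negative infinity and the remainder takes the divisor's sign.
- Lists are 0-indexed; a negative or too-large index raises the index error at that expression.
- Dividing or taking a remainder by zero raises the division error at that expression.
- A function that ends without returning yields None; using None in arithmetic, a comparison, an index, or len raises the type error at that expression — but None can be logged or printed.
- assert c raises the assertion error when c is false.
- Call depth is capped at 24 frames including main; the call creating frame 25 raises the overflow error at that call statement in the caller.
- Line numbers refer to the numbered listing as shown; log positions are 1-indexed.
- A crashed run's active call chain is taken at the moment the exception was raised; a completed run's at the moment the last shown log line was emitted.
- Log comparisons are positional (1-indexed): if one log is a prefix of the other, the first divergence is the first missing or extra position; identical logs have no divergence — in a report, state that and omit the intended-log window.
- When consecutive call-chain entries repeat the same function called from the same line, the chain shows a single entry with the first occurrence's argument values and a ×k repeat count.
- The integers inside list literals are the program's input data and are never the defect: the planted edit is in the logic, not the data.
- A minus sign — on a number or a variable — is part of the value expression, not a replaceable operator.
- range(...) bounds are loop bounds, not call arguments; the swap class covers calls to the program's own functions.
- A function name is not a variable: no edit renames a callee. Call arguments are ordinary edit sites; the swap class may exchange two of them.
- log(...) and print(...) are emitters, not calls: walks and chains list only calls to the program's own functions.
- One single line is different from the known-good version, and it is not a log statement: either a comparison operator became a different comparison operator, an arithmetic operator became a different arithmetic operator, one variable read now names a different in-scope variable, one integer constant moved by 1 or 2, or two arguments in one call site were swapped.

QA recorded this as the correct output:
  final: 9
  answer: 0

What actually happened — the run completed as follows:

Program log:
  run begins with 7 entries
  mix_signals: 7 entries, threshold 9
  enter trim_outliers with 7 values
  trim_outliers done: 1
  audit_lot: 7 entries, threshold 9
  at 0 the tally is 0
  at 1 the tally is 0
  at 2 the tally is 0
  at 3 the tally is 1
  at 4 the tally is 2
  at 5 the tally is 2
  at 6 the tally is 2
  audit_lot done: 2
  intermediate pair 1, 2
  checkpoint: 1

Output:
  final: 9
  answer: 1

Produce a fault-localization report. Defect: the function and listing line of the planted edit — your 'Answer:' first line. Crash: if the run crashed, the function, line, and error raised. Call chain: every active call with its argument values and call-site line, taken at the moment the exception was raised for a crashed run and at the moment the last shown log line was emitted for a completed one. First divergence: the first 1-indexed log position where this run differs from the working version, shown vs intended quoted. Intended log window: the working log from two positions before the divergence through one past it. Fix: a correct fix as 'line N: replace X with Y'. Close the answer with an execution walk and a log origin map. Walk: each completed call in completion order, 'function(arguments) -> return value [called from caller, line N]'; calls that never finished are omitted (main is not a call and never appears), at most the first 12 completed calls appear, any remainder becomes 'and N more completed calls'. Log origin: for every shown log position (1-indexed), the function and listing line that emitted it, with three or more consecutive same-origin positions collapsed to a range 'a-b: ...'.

Answer: the defect is in mix_signals at line 32.
Key fact: At log position 15 the runs split — shown 'checkpoint: 1', but the working version logs 'checkpoint: 0'.
Call chain: main.
First divergence: position 15; shown 'checkpoint: 1' vs intended 'checkpoint: 0'.
Intended log window:
  13: audit_lot done: 2
  14: intermediate pair 1, 2
  15: checkpoint: 0
Execution walk:
  trim_outliers([10, 3, 4, 9, 9, 7, 1]) -> 1  [called from mix_signals, line 28]
  audit_lot([10, 3, 4, 9, 9, 7, 1], 9) -> 2  [called from mix_signals, line 29]
  mix_signals([10, 3, 4, 9, 9, 7, 1], 9) -> 1  [called from main, line 46]
  shape_report(1, 5) -> 9  [called from main, line 48]
Log origin:
  1: logged in main at line 45
  2: logged in mix_signals at line 27
  3: logged in trim_outliers at line 2
  4: logged in trim_outliers at line 7
  5: logged in audit_lot at line 11
  6-12: logged in audit_lot at line 16
  13: logged in audit_lot at line 17
  14: logged in mix_signals at line 30
  15: logged in main at line 47
A correct fix: line 32: replace `top // top` with `top // mid`.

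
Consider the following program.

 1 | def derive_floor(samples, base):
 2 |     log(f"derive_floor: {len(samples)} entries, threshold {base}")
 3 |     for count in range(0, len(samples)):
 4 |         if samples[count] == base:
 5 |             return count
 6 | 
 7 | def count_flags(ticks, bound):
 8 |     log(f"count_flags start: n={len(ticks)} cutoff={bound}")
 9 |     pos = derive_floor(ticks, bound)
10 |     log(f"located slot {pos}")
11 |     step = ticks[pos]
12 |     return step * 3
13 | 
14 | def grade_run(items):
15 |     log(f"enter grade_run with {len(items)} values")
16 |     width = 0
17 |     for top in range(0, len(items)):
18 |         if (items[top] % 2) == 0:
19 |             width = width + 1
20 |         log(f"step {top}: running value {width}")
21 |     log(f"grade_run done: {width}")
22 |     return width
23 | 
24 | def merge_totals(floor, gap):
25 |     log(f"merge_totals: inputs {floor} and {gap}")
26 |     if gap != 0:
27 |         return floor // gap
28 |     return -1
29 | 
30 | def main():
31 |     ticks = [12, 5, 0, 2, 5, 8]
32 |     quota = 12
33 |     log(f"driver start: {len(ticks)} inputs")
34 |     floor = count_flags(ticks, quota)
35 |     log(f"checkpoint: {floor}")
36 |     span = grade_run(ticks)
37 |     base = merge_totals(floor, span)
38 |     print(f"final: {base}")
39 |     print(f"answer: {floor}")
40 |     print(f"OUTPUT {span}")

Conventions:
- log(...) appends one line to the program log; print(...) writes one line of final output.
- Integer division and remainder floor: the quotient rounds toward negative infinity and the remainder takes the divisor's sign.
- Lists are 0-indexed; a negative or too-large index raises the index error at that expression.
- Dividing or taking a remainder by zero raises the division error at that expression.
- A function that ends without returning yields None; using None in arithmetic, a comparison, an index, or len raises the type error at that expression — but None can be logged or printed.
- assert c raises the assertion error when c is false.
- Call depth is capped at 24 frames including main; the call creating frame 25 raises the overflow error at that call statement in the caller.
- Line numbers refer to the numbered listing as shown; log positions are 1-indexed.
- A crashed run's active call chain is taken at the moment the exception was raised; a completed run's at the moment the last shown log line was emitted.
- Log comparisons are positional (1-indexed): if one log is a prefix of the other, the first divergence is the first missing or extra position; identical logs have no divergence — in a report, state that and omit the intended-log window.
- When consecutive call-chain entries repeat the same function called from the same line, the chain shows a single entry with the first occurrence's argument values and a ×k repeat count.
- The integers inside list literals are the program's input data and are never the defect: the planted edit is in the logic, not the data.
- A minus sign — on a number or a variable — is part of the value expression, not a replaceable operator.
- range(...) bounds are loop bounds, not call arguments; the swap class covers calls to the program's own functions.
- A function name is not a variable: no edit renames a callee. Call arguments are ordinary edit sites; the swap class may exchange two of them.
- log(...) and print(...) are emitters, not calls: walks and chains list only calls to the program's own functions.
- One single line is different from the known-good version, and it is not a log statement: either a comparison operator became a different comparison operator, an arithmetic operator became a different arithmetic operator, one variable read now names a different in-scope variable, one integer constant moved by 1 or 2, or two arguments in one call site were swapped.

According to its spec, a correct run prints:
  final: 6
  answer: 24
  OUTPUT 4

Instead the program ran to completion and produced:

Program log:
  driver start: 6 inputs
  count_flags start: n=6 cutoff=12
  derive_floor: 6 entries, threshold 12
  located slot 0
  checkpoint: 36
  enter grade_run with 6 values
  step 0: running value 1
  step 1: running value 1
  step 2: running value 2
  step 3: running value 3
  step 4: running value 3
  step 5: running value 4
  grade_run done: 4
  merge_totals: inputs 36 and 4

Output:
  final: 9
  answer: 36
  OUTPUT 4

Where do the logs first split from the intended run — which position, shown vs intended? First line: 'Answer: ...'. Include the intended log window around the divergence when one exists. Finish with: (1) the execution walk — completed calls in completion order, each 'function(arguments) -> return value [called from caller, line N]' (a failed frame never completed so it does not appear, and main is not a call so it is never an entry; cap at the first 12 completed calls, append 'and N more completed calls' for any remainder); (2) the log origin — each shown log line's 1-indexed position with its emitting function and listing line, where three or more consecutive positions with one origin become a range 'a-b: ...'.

Answer: position 5 — the shown line 'checkpoint: 36' should read 'checkpoint: 24'.
Intended log window:
  3: derive_floor: 6 entries, threshold 12
  4: located slot 0
  5: checkpoint: 24
  6: enter grade_run with 6 values
Execution walk:
  derive_floor([12, 5, 0, 2, 5, 8], 12) -> 0  [called from count_flags, line 9]
  count_flags([12, 5, 0, 2, 5, 8], 12) -> 36  [called from main, line 34]
  grade_run([12, 5, 0, 2, 5, 8]) -> 4  [called from main, line 36]
  merge_totals(36, 4) -> 9  [called from main, line 37]
Log origin:
  1: emitted by main (line 33)
  2: emitted by count_flags (line 8)
  3: emitted by derive_floor (line 2)
  4: emitted by count_flags (line 10)
  5: emitted by main (line 35)
  6: emitted by grade_run (line 15)
  7-12: emitted by grade_run (line 20)
  13: emitted by grade_run (line 21)
  14: emitted by merge_totals (line 25)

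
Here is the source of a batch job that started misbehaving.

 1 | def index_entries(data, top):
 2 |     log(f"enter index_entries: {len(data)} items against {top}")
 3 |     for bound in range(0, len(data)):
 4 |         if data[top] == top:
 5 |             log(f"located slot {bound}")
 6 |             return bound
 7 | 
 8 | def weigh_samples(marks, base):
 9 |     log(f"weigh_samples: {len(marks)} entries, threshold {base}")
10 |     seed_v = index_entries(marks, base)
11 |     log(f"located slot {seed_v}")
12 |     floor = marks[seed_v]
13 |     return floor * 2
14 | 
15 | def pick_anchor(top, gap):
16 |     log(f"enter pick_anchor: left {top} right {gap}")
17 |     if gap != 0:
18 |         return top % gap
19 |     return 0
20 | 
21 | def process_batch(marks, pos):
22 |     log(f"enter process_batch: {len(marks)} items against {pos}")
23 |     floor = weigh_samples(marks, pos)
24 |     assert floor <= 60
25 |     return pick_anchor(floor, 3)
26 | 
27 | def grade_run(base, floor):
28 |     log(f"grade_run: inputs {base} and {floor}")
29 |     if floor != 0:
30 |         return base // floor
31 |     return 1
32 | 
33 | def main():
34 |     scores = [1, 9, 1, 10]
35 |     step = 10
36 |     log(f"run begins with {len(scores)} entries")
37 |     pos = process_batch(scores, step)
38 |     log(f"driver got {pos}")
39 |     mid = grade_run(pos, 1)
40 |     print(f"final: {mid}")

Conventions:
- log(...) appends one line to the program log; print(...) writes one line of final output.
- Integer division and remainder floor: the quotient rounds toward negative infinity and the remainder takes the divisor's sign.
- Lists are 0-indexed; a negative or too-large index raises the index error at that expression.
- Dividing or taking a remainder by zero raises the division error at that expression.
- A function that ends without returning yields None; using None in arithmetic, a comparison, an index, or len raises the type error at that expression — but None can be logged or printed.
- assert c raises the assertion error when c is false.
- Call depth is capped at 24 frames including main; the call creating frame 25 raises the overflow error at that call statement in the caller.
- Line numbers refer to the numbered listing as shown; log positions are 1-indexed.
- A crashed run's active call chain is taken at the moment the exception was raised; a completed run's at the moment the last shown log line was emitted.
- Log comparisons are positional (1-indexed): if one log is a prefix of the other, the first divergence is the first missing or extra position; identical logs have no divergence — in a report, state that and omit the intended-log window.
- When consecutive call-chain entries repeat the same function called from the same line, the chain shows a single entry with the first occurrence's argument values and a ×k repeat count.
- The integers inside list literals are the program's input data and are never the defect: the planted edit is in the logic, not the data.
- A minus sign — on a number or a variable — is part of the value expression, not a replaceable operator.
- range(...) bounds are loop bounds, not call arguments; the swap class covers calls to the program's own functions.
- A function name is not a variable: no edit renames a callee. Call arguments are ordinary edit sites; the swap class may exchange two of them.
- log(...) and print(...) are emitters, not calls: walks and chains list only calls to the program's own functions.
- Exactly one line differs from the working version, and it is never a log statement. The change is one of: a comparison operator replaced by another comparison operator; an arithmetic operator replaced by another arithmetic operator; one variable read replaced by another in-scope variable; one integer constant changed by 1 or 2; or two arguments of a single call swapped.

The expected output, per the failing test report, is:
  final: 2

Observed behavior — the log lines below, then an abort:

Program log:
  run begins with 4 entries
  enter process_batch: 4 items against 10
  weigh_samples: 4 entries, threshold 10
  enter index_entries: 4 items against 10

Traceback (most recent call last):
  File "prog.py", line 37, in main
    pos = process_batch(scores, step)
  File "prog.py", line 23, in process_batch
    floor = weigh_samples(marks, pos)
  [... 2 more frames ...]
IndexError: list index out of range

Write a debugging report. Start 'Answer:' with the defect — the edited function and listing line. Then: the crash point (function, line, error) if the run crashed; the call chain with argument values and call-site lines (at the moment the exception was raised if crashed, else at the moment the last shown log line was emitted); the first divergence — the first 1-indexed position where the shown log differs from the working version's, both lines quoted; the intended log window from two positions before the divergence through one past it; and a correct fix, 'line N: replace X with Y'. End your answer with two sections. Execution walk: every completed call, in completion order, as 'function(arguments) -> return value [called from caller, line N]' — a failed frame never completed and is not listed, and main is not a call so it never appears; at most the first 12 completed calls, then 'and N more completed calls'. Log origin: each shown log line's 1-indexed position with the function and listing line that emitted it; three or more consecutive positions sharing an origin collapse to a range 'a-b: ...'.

Answer: the defect is in index_entries at line 4.
Key fact: After 4 matching log lines the faulty run goes silent, while the working version continues with 'located slot 3'.
Crash: index_entries, line 4, IndexError.
Call chain: main -> process_batch([1, 9, 1, 10], 10) (called at line 37) -> weigh_samples([1, 9, 1, 10], 10) (called at line 23) -> index_entries([1, 9, 1, 10], 10) (called at line 10).
First divergence: position 5 — the faulty run's log ends after 4 lines; the working version continues with 'located slot 3'.
Intended log window:
  3: weigh_samples: 4 entries, threshold 10
  4: enter index_entries: 4 items against 10
  5: located slot 3
  6: located slot 3
Execution walk:
  (no call completed)
Log origin:
  1: emitted by main (line 36)
  2: emitted by process_batch (line 22)
  3: emitted by weigh_samples (line 9)
  4: emitted by index_entries (line 2)
A correct fix: line 4: replace `data[top]` with `data[bound]`.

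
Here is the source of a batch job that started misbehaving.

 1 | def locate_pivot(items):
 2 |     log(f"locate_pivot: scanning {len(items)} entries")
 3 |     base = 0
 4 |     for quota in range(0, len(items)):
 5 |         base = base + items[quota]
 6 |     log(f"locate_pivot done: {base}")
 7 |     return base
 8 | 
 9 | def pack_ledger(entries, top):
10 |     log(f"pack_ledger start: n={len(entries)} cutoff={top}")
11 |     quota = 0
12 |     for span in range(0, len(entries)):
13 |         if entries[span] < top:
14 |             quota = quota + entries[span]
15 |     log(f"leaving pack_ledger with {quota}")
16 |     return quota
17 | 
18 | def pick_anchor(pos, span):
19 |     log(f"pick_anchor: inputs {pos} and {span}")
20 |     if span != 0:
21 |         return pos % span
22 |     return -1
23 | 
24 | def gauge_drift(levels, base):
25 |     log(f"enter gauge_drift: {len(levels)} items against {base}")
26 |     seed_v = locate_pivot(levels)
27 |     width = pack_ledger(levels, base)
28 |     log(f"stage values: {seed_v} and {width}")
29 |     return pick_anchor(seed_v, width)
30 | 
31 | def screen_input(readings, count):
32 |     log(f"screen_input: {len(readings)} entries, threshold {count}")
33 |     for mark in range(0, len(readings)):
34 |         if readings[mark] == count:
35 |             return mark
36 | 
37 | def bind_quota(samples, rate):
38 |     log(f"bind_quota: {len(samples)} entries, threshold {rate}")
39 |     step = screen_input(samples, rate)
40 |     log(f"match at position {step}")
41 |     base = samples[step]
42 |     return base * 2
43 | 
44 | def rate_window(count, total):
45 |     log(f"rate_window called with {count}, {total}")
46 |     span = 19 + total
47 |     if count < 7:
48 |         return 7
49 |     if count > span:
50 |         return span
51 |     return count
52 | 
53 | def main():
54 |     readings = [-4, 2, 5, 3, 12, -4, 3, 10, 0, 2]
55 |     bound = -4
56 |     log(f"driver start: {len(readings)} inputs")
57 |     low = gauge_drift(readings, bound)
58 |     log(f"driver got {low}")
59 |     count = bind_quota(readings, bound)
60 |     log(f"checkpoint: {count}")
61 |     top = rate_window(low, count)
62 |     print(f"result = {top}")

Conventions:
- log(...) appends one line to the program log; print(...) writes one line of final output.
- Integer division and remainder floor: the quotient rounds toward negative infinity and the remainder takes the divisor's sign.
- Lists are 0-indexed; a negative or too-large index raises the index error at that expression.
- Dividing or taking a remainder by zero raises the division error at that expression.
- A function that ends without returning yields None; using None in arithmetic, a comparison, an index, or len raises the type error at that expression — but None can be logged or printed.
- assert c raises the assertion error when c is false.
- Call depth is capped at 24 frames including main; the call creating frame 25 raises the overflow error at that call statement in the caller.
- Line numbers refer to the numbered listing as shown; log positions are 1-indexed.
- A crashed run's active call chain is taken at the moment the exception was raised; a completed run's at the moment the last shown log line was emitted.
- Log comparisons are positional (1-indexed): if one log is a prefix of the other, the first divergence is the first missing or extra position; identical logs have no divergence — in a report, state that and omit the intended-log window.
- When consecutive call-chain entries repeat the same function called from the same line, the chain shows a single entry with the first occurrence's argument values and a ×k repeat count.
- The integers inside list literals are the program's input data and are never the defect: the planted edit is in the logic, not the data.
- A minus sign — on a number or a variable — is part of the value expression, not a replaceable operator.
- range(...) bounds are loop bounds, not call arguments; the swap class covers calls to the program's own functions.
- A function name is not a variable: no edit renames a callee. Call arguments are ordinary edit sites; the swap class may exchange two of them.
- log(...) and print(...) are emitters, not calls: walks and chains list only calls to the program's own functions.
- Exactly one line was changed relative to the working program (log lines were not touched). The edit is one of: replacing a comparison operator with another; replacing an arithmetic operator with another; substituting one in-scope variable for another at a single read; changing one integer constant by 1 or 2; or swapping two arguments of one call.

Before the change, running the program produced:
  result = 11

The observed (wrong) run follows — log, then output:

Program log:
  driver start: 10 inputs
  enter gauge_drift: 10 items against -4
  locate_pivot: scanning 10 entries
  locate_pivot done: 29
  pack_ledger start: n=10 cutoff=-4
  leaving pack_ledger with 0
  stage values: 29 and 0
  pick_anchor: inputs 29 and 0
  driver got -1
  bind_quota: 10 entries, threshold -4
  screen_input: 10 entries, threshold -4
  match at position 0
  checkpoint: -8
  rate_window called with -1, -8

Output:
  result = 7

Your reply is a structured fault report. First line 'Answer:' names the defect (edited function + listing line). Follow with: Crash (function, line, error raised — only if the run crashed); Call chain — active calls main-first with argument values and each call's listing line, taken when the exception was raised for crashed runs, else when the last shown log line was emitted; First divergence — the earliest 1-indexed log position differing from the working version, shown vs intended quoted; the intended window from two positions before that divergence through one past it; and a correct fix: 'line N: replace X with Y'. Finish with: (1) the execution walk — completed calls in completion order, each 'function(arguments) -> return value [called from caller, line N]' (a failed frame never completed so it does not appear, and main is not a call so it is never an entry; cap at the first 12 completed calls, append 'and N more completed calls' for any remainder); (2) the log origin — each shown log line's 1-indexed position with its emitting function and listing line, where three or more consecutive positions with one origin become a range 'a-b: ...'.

Answer: the defect is in pack_ledger at line 13.
Key observation: The earliest visible damage is log position 6 — 'leaving pack_ledger with 0' rather than the intended 'leaving pack_ledger with 37'.
Call chain: main -> rate_window(-1, -8) (called at line 61).
First divergence: position 6 — the shown line 'leaving pack_ledger with 0' should read 'leaving pack_ledger with 37'.
Intended log window:
  4: locate_pivot done: 29
  5: pack_ledger start: n=10 cutoff=-4
  6: leaving pack_ledger with 37
  7: stage values: 29 and 37
Execution walk:
  locate_pivot([-4, 2, 5, 3, 12, -4, 3, 10, 0, 2]) -> 29  [called from gauge_drift, line 26]
  pack_ledger([-4, 2, 5, 3, 12, -4, 3, 10, 0, 2], -4) -> 0  [called from gauge_drift, line 27]
  pick_anchor(29, 0) -> -1  [called from gauge_drift, line 29]
  gauge_drift([-4, 2, 5, 3, 12, -4, 3, 10, 0, 2], -4) -> -1  [called from main, line 57]
  screen_input([-4, 2, 5, 3, 12, -4, 3, 10, 0, 2], -4) -> 0  [called from bind_quota, line 39]
  bind_quota([-4, 2, 5, 3, 12, -4, 3, 10, 0, 2], -4) -> -8  [called from main, line 59]
  rate_window(-1, -8) -> 7  [called from main, line 61]
Origin of each log line:
  1 — main, line 56
  2 — gauge_drift, line 25
  3 — locate_pivot, line 2
  4 — locate_pivot, line 6
  5 — pack_ledger, line 10
  6 — pack_ledger, line 15
  7 — gauge_drift, line 28
  8 — pick_anchor, line 19
  9 — main, line 58
  10 — bind_quota, line 38
  11 — screen_input, line 32
  12 — bind_quota, line 40
  13 — main, line 60
  14 — rate_window, line 45
A correct fix: line 13: replace `<` with `>`.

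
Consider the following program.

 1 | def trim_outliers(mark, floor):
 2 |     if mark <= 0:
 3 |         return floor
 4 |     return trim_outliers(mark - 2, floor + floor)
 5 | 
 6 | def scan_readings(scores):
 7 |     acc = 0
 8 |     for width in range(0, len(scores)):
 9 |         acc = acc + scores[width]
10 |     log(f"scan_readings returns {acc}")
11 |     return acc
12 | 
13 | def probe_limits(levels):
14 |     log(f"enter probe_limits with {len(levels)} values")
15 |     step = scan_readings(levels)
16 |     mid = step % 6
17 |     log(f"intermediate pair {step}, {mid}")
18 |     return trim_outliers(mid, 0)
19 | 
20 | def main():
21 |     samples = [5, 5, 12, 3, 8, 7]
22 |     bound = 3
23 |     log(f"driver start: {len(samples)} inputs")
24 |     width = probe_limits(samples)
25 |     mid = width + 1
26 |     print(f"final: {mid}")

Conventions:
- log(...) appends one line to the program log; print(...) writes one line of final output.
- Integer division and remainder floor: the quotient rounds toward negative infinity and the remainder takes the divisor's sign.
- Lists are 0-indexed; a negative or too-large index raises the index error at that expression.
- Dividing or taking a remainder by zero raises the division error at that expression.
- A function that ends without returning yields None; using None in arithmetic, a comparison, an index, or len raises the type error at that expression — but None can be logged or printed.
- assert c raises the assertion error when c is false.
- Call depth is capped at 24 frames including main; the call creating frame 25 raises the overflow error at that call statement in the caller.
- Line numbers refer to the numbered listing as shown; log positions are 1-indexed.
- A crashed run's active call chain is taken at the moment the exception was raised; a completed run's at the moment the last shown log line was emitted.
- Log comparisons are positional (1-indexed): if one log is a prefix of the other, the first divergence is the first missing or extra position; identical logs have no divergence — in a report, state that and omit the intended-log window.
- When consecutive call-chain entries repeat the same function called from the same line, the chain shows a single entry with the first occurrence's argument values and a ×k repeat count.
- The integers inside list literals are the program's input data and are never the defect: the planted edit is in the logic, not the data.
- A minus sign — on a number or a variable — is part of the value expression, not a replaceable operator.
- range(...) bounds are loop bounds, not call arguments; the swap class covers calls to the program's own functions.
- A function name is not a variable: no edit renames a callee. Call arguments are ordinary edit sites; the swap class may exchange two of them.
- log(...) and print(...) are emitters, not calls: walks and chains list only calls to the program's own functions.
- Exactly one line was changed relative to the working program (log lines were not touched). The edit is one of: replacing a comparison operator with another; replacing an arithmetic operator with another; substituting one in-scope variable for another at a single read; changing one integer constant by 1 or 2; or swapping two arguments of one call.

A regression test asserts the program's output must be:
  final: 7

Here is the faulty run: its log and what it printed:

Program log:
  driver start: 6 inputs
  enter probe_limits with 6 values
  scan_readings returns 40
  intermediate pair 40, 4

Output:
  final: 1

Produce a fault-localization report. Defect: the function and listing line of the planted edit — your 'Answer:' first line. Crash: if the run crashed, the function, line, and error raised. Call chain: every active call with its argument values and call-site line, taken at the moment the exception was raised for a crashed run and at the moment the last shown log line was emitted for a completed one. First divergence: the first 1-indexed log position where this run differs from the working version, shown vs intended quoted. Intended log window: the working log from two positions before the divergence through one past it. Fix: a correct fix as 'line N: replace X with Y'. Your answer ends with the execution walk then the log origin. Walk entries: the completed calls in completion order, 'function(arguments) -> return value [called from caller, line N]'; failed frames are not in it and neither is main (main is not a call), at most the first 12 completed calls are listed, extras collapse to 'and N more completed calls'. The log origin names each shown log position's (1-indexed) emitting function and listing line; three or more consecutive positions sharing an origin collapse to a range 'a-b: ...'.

Answer: the defect is in trim_outliers at line 4.
The tell: Nothing in the log betrays the bug — only the output does.
Call chain: main -> probe_limits([5, 5, 12, 3, 8, 7]) (called at line 24).
First divergence: none — the logs agree in full.
Execution walk:
  scan_readings([5, 5, 12, 3, 8, 7]) -> 40  [called from probe_limits, line 15]
  trim_outliers(0, 0) -> 0  [called from trim_outliers, line 4]
  trim_outliers(2, 0) -> 0  [called from trim_outliers, line 4]
  trim_outliers(4, 0) -> 0  [called from probe_limits, line 18]
  probe_limits([5, 5, 12, 3, 8, 7]) -> 0  [called from main, line 24]
Log origin:
  1: from main, line 23
  2: from probe_limits, line 14
  3: from scan_readings, line 10
  4: from probe_limits, line 17
A correct fix: line 4: replace `floor + floor` with `floor + mark`.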